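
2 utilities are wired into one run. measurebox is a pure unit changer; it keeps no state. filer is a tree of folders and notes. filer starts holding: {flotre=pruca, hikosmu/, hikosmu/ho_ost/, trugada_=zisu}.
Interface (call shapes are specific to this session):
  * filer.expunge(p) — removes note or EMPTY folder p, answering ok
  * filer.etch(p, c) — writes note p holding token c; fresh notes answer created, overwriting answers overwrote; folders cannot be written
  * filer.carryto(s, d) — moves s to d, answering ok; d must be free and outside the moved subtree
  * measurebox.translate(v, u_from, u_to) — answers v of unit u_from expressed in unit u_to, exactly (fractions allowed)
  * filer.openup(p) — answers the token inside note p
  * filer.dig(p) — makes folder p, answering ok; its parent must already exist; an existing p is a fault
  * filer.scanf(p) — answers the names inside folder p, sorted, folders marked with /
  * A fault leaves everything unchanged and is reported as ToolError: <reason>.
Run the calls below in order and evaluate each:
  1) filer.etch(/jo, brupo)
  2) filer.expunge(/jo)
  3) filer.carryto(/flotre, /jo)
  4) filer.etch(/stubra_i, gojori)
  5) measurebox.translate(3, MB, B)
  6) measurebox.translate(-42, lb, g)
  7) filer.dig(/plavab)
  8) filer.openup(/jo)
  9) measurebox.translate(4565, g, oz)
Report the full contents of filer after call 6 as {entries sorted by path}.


Next I call etch passing p=/jo, c=brupo, giving created.
I call expunge passing p=/jo, and observe ok.
Next I call carryto passing s=/flotre, d=/jo, giving ok.
I use etch passing p=/stubra_i, c=gojori, and get created.
Then translate passing v=3, u_from=MB, u_to=B, and get 3000000.
I use translate passing v=-42, u_from=lb, u_to=g, yielding -952543977/50000.
Next I call dig passing p=/plavab, and get ok.
I use openup passing p=/jo, and see pruca.
I use translate passing v=4565, u_from=g, u_to=oz, giving 664000000/4123567.

Answer: {hikosmu/, hikosmu/ho_ost/, jo=pruca, stubra_i=gojori, trugada_=zisu}


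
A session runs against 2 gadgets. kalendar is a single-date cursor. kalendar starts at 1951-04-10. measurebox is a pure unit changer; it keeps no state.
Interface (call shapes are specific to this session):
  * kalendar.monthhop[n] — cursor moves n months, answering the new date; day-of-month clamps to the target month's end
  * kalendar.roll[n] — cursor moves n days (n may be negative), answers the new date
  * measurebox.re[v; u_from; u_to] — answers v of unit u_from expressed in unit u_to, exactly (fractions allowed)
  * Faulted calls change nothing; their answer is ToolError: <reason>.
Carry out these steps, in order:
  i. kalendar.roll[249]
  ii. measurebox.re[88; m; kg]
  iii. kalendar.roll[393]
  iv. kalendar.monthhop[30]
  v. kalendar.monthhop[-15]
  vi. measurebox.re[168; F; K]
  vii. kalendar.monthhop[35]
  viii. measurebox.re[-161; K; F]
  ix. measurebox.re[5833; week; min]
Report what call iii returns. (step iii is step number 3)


Answer: 1953-01-11

Derivation:
Step: kalendar.roll[n→249]
Result: 1951-12-15
Step: measurebox.re[v→88; u_from→m; u_to→kg]
Result: ToolError: incompatible units
Step: kalendar.roll[n→393]
Result: 1953-01-11
Step: kalendar.monthhop[n→30]
Result: 1955-07-11
Step: kalendar.monthhop[n→-15]
Result: 1954-04-11
Step: measurebox.re[v→168; u_from→F; u_to→K]
Result: 62767/180
Step: kalendar.monthhop[n→35]
Result: 1957-03-11
Step: measurebox.re[v→-161; u_from→K; u_to→F]
Result: -74947/100
Step: measurebox.re[v→5833; u_from→week; u_to→min]
Result: 58796640


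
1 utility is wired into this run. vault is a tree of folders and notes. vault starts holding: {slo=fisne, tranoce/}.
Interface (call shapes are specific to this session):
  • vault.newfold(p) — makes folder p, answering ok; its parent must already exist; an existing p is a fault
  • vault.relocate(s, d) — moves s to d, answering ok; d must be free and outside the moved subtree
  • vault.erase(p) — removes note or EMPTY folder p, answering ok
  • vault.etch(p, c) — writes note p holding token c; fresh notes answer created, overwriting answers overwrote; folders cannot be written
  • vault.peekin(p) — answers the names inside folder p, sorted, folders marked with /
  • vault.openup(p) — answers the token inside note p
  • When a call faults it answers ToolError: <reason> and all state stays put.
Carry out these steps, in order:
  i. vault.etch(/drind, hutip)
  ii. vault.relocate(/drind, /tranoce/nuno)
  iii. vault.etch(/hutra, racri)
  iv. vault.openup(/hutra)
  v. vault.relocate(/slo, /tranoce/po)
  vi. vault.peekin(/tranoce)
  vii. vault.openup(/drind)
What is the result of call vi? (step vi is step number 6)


~$ vault.etch /drind hutip
:: created
~$ vault.relocate /drind /tranoce/nuno
:: ok
~$ vault.etch /hutra racri
:: created
~$ vault.openup /hutra
:: racri
~$ vault.relocate /slo /tranoce/po
:: ok
~$ vault.peekin /tranoce
:: [nuno, po]
~$ vault.openup /drind
:: ToolError: not found

Answer: [nuno, po]


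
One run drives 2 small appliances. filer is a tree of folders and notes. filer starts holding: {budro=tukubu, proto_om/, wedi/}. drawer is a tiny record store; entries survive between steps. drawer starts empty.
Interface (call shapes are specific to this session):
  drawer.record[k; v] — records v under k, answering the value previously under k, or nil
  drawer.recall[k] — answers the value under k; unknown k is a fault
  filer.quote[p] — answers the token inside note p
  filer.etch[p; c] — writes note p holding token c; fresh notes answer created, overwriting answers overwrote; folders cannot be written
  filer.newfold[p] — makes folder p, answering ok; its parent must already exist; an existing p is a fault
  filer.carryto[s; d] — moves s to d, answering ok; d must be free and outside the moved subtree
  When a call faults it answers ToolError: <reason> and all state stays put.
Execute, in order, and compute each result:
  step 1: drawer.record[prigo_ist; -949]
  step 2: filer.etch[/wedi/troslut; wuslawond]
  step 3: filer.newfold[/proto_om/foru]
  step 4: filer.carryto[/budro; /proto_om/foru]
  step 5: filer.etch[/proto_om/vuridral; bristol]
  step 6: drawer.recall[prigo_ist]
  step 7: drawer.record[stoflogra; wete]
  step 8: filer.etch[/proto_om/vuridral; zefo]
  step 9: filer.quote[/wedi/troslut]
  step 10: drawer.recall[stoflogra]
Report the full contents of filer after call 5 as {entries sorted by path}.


Answer: {budro=tukubu, proto_om/, proto_om/foru/, proto_om/vuridral=bristol, wedi/, wedi/troslut=wuslawond}

Derivation:
~$ record k: prigo_ist v: -949
  nil
~$ etch p: /wedi/troslut c: wuslawond
  created
~$ newfold p: /proto_om/foru
  ok
~$ carryto s: /budro d: /proto_om/foru
  ToolError: exists
~$ etch p: /proto_om/vuridral c: bristol
  created
~$ recall k: prigo_ist
  -949
~$ record k: stoflogra v: wete
  nil
~$ etch p: /proto_om/vuridral c: zefo
  overwrote
~$ quote p: /wedi/troslut
  wuslawond
~$ recall k: stoflogra
  wete


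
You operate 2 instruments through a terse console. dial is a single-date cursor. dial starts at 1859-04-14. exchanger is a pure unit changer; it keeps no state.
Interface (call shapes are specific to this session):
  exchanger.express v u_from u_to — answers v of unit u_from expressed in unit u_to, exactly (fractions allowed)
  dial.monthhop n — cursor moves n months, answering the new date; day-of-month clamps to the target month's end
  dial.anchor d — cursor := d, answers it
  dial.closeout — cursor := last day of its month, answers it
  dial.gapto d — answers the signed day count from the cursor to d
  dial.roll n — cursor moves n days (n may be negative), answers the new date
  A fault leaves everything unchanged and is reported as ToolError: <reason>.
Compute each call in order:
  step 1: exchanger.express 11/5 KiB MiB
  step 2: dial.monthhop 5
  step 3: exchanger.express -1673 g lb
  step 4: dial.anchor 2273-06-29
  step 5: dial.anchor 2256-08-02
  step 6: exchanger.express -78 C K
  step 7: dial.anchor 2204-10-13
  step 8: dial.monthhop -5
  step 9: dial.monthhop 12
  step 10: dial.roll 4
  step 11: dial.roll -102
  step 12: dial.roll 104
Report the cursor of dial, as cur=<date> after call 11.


Answer: cur=2205-02-04

Derivation:
I use exchanger.express(v: 11/5, u_from: KiB, u_to: MiB), — result: 11/5120.
Now I run dial.monthhop(n: 5), and observe 1859-09-14.
Then exchanger.express(v: -1673, u_from: g, u_to: lb), giving -23900000/6479891.
I invoke dial.anchor(d: 2273-06-29), and see 2273-06-29.
Calling dial.anchor(d: 2256-08-02), and observe 2256-08-02.
I call exchanger.express(v: -78, u_from: C, u_to: K): 3903/20.
Calling dial.anchor(d: 2204-10-13), which returns 2204-10-13.
Invoking dial.monthhop(n: -5), and get 2204-05-13.
Next I call dial.monthhop(n: 12), and see 2205-05-13.
I run dial.roll(n: 4), and observe 2205-05-17.
I call dial.roll(n: -102), and get 2205-02-04.
I invoke dial.roll(n: 104), which returns 2205-05-19.


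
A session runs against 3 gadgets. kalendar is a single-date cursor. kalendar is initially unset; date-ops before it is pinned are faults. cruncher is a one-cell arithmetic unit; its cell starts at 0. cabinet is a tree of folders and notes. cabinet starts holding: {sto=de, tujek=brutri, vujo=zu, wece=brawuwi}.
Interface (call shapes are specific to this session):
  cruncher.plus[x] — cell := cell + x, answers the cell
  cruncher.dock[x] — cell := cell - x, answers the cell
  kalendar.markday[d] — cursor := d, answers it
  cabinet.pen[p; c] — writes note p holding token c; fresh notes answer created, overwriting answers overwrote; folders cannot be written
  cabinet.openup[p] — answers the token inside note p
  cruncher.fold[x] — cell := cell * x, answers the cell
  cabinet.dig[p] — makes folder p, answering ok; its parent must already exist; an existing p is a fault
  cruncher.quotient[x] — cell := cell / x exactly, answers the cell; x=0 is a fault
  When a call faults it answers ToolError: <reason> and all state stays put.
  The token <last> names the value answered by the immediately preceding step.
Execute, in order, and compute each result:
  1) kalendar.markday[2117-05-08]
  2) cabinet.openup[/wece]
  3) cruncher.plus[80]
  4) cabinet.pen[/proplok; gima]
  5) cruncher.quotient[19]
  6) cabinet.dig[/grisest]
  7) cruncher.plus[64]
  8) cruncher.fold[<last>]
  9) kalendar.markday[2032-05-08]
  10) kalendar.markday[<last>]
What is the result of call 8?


Answer: 1679616/361

Derivation:
[in] markday d: 2117-05-08
  2117-05-08
[in] openup p: /wece
  brawuwi
[in] plus x: 80
  80
[in] pen p: /proplok c: gima
  created
[in] quotient x: 19
  80/19
[in] dig p: /grisest
  ok
[in] plus x: 64
  1296/19
[in] fold x: <last>
  1679616/361
[in] markday d: 2032-05-08
  2032-05-08
[in] markday d: <last>
  2032-05-08


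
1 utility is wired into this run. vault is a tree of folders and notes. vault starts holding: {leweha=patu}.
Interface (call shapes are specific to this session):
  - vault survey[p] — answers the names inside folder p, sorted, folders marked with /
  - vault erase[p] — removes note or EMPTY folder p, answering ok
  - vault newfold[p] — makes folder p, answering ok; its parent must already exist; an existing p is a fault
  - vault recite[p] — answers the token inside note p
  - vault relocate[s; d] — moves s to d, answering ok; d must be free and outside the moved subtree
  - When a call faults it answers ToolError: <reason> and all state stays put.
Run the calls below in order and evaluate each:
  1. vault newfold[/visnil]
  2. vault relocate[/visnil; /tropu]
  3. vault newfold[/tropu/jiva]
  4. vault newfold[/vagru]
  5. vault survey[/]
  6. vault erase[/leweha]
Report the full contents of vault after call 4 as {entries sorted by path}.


>> vault newfold(p→/visnil)
<< ok
>> vault relocate(s→/visnil, d→/tropu)
<< ok
>> vault newfold(p→/tropu/jiva)
<< ok
>> vault newfold(p→/vagru)
<< ok
>> vault survey(p→/)
<< [leweha, tropu/, vagru/]
>> vault erase(p→/leweha)
<< ok

Answer: {leweha=patu, tropu/, tropu/jiva/, vagru/}


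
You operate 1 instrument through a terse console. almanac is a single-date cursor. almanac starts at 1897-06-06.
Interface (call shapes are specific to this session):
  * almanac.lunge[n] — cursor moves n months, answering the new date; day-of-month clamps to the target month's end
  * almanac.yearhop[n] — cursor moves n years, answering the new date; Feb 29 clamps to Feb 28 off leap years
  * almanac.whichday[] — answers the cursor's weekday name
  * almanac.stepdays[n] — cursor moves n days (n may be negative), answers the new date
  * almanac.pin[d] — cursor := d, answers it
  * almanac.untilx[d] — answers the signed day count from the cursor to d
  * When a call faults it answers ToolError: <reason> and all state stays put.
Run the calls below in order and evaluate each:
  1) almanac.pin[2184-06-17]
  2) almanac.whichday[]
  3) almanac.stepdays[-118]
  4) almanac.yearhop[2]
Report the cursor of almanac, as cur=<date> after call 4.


Then pin using d='2184-06-17', → 2184-06-17.
Using whichday(), which returns Thursday.
Calling stepdays using n='-118', and see 2184-02-20.
Invoking yearhop using n='2': 2186-02-20.

Answer: cur=2186-02-20


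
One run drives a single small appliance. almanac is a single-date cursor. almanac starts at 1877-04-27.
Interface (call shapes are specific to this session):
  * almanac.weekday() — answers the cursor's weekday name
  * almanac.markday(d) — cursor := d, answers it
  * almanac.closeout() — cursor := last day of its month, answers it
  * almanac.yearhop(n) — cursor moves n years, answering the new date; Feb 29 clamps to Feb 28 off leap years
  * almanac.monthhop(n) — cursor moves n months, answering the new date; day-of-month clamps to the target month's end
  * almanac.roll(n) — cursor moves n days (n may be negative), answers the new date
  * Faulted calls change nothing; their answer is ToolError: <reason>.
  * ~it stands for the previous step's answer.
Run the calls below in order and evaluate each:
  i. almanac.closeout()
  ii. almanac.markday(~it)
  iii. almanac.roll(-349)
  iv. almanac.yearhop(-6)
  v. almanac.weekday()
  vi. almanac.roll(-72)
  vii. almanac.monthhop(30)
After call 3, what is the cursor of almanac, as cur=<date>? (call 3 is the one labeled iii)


Answer: cur=1876-05-16

Derivation:
;; 1. almanac.closeout() : 1877-04-30
;; 2. almanac.markday(~it) : 1877-04-30
;; 3. almanac.roll(-349) : 1876-05-16
;; 4. almanac.yearhop(-6) : 1870-05-16
;; 5. almanac.weekday() : Monday
;; 6. almanac.roll(-72) : 1870-03-05
;; 7. almanac.monthhop(30) : 1872-09-05


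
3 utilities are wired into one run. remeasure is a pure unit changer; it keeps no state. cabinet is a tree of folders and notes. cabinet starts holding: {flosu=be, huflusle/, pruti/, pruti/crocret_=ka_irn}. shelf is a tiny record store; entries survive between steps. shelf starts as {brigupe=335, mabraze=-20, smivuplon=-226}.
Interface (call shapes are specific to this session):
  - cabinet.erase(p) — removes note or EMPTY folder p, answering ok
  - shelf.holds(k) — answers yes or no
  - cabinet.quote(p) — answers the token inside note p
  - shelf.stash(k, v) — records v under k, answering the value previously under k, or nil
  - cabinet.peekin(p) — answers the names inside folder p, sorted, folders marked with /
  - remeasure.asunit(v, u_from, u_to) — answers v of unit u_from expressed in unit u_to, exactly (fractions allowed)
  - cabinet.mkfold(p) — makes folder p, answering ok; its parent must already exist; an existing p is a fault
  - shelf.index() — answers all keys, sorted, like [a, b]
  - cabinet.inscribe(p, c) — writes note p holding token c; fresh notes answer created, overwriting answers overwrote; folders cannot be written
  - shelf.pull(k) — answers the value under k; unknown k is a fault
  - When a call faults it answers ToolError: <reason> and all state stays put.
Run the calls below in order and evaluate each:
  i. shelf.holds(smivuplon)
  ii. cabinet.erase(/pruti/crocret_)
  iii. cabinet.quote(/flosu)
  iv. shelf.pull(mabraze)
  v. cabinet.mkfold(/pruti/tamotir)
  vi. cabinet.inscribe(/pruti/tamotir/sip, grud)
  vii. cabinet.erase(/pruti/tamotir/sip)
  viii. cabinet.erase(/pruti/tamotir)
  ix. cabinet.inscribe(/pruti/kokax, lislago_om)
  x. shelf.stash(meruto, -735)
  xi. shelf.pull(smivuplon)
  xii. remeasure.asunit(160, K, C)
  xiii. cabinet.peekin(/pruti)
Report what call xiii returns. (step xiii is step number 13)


% 1. shelf.holds(k: smivuplon) ~> yes
% 2. cabinet.erase(p: /pruti/crocret_) ~> ok
% 3. cabinet.quote(p: /flosu) ~> be
% 4. shelf.pull(k: mabraze) ~> -20
% 5. cabinet.mkfold(p: /pruti/tamotir) ~> ok
% 6. cabinet.inscribe(p: /pruti/tamotir/sip, c: grud) ~> created
% 7. cabinet.erase(p: /pruti/tamotir/sip) ~> ok
% 8. cabinet.erase(p: /pruti/tamotir) ~> ok
% 9. cabinet.inscribe(p: /pruti/kokax, c: lislago_om) ~> created
% 10. shelf.stash(k: meruto, v: -735) ~> nil
% 11. shelf.pull(k: smivuplon) ~> -226
% 12. remeasure.asunit(v: 160, u_from: K, u_to: C) ~> -2263/20
% 13. cabinet.peekin(p: /pruti) ~> [kokax]

Answer: [kokax]


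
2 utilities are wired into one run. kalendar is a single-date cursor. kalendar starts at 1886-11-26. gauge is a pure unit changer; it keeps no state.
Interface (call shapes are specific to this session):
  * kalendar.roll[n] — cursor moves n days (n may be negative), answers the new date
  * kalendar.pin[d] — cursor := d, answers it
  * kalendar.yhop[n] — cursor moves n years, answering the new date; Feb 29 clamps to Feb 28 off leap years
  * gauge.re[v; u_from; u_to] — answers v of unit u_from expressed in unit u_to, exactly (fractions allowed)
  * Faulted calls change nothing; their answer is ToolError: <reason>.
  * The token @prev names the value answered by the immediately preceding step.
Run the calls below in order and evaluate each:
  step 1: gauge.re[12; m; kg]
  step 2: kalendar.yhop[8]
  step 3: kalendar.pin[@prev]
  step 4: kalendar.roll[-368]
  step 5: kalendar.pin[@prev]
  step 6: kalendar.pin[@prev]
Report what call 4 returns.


Answer: 1893-11-23

Derivation:
Do: re[v=12; u_from=m; u_to=kg]
See: ToolError: incompatible units
Do: yhop[n=8]
See: 1894-11-26
Do: pin[d=@prev]
See: 1894-11-26
Do: roll[n=-368]
See: 1893-11-23
Do: pin[d=@prev]
See: 1893-11-23
Do: pin[d=@prev]
See: 1893-11-23


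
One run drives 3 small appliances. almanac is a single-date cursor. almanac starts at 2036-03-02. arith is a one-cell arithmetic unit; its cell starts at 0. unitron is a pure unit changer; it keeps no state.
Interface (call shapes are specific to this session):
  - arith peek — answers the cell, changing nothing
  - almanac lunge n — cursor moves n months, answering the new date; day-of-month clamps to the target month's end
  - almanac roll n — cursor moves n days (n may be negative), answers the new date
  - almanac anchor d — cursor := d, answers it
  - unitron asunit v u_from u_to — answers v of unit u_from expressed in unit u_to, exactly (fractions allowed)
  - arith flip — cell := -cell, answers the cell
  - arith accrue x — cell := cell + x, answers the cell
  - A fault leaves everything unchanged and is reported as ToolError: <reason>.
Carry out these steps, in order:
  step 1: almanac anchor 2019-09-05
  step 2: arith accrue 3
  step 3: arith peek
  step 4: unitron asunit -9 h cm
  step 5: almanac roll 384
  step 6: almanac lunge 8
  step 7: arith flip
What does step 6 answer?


Answer: 2021-05-23

Derivation:
Calling almanac anchor passing 2019-09-05, and observe 2019-09-05.
Now I run arith accrue passing 3, and observe 3.
Then arith peek(): 3.
I call unitron asunit passing -9, h, cm, giving ToolError: incompatible units.
I try almanac roll passing 384, yielding 2020-09-23.
I call almanac lunge passing 8, — result: 2021-05-23.
Calling arith flip(), and get -3.


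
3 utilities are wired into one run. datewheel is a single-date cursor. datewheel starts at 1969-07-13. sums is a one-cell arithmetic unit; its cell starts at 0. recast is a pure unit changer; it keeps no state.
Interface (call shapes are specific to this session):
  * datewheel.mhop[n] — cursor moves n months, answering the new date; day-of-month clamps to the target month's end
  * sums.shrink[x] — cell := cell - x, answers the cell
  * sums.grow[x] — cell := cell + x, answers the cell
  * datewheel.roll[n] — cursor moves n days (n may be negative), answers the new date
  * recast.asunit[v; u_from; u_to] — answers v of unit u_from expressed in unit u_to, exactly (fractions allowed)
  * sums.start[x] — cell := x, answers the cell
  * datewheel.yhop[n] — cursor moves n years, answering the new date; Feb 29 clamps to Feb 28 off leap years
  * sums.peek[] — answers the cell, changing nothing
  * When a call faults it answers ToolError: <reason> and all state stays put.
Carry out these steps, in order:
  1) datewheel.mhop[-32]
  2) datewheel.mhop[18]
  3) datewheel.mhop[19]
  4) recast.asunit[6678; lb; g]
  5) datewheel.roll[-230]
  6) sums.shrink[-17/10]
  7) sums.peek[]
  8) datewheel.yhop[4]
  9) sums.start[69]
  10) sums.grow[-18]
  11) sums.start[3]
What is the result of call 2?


Answer: 1968-05-13

Derivation:
→ datewheel.mhop(n→-32)
← 1966-11-13
→ datewheel.mhop(n→18)
← 1968-05-13
→ datewheel.mhop(n→19)
← 1969-12-13
→ recast.asunit(v→6678, u_from→lb, u_to→g)
← 151454492343/50000
→ datewheel.roll(n→-230)
← 1969-04-27
→ sums.shrink(x→-17/10)
← 17/10
→ sums.peek()
← 17/10
→ datewheel.yhop(n→4)
← 1973-04-27
→ sums.start(x→69)
← 69
→ sums.grow(x→-18)
← 51
→ sums.start(x→3)
← 3


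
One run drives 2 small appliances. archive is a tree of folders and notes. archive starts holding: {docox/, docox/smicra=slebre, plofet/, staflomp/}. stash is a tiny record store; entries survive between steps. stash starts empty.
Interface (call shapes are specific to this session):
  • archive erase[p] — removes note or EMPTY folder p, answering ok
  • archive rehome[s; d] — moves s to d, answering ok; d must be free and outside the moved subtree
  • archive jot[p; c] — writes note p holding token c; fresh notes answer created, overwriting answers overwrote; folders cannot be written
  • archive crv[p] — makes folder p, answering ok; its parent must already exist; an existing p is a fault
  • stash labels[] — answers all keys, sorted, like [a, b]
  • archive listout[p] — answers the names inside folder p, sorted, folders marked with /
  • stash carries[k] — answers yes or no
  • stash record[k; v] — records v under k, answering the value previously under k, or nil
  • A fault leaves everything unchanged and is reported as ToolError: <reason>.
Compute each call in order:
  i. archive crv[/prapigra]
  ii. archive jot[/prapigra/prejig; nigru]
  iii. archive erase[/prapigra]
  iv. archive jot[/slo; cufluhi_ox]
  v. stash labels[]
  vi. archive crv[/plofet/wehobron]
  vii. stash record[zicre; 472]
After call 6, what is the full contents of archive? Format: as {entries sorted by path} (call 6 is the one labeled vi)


→ archive crv(p='/prapigra')
← ok
→ archive jot(p='/prapigra/prejig', c='nigru')
← created
→ archive erase(p='/prapigra')
← ToolError: not empty
→ archive jot(p='/slo', c='cufluhi_ox')
← created
→ stash labels()
← []
→ archive crv(p='/plofet/wehobron')
← ok
→ stash record(k='zicre', v='472')
← nil

Answer: {docox/, docox/smicra=slebre, plofet/, plofet/wehobron/, prapigra/, prapigra/prejig=nigru, slo=cufluhi_ox, staflomp/}


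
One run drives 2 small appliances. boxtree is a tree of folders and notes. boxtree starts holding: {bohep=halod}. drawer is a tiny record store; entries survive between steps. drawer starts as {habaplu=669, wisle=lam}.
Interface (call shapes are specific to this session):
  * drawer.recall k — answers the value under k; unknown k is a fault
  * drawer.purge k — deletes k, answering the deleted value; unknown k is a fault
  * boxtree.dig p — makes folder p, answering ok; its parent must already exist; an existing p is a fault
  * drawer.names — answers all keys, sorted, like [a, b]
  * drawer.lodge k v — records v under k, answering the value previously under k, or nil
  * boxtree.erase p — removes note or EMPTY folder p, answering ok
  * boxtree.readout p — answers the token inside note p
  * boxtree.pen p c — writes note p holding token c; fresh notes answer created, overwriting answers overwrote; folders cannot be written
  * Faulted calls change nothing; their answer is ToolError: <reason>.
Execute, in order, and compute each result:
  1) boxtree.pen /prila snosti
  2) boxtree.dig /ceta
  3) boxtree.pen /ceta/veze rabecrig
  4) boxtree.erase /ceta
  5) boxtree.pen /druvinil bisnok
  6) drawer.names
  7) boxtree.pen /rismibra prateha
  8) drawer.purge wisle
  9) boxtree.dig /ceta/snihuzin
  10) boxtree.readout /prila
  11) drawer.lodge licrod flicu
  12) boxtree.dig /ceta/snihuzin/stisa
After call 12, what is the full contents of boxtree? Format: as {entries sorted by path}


Step: boxtree.pen[p='/prila'; c='snosti']
Result: created
Step: boxtree.dig[p='/ceta']
Result: ok
Step: boxtree.pen[p='/ceta/veze'; c='rabecrig']
Result: created
Step: boxtree.erase[p='/ceta']
Result: ToolError: not empty
Step: boxtree.pen[p='/druvinil'; c='bisnok']
Result: created
Step: drawer.names[]
Result: [habaplu, wisle]
Step: boxtree.pen[p='/rismibra'; c='prateha']
Result: created
Step: drawer.purge[k='wisle']
Result: lam
Step: boxtree.dig[p='/ceta/snihuzin']
Result: ok
Step: boxtree.readout[p='/prila']
Result: snosti
Step: drawer.lodge[k='licrod'; v='flicu']
Result: nil
Step: boxtree.dig[p='/ceta/snihuzin/stisa']
Result: ok

Answer: {bohep=halod, ceta/, ceta/snihuzin/, ceta/snihuzin/stisa/, ceta/veze=rabecrig, druvinil=bisnok, prila=snosti, rismibra=prateha}


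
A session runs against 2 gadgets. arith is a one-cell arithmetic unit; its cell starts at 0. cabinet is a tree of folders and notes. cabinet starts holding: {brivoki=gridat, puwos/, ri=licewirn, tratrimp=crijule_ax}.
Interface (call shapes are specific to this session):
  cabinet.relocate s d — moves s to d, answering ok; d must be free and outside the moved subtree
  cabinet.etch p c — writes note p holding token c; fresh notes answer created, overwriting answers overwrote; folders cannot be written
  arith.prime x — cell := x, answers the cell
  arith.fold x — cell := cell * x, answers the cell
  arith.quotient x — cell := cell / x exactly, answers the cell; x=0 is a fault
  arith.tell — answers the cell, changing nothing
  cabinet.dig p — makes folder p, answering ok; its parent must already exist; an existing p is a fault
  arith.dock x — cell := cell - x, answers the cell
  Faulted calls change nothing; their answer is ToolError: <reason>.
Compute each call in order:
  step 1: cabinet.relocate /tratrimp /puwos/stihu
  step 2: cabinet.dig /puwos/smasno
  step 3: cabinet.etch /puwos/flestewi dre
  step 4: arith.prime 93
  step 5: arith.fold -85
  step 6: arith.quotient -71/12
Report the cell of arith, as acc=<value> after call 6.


Answer: acc=94860/71

Derivation:
I try cabinet.relocate using s='/tratrimp', d='/puwos/stihu', yielding ok.
I try cabinet.dig using p='/puwos/smasno': ok.
Next I call cabinet.etch using p='/puwos/flestewi', c='dre', and see created.
Next I call arith.prime using x='93', — result: 93.
Next I call arith.fold using x='-85', and observe -7905.
Calling arith.quotient using x='-71/12', giving 94860/71.


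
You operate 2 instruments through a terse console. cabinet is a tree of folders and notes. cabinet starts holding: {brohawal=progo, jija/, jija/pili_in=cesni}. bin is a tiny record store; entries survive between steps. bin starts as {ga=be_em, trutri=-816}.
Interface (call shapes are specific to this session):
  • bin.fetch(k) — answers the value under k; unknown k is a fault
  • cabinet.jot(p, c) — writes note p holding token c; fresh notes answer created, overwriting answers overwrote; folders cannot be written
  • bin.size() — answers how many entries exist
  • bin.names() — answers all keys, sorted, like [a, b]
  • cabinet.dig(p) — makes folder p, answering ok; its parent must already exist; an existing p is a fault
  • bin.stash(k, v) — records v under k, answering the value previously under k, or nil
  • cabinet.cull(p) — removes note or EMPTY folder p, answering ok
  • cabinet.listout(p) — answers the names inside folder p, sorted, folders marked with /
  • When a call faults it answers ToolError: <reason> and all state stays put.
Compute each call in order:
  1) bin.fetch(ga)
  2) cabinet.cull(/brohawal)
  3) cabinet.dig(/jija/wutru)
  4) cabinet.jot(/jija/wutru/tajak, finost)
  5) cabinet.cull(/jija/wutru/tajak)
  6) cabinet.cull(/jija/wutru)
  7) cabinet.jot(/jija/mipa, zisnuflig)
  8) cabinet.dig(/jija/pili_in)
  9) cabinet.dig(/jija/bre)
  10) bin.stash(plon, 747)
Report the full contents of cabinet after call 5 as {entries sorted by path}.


I invoke bin.fetch(k='ga'), giving be_em.
Next I call cabinet.cull(p='/brohawal'), → ok.
I call cabinet.dig(p='/jija/wutru'), yielding ok.
Then cabinet.jot(p='/jija/wutru/tajak', c='finost'): created.
I try cabinet.cull(p='/jija/wutru/tajak'), and observe ok.
Calling cabinet.cull(p='/jija/wutru'), giving ok.
I invoke cabinet.jot(p='/jija/mipa', c='zisnuflig'), which returns created.
Using cabinet.dig(p='/jija/pili_in'), and see ToolError: exists.
Then cabinet.dig(p='/jija/bre'), → ok.
I try bin.stash(k='plon', v='747'), and see nil.

Answer: {jija/, jija/pili_in=cesni, jija/wutru/}


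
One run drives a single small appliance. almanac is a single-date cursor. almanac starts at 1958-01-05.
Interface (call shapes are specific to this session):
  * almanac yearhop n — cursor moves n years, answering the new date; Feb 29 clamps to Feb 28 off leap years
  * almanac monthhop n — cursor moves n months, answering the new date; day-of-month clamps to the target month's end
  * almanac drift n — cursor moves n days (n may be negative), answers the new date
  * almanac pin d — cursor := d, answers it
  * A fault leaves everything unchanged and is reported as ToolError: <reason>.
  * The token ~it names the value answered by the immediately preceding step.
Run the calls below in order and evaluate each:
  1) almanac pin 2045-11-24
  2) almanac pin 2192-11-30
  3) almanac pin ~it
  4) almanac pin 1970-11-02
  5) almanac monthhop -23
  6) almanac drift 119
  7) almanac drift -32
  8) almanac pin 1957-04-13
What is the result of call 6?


% 1. almanac pin(d=2045-11-24) => 2045-11-24
% 2. almanac pin(d=2192-11-30) => 2192-11-30
% 3. almanac pin(d=~it) => 2192-11-30
% 4. almanac pin(d=1970-11-02) => 1970-11-02
% 5. almanac monthhop(n=-23) => 1968-12-02
% 6. almanac drift(n=119) => 1969-03-31
% 7. almanac drift(n=-32) => 1969-02-27
% 8. almanac pin(d=1957-04-13) => 1957-04-13

Answer: 1969-03-31


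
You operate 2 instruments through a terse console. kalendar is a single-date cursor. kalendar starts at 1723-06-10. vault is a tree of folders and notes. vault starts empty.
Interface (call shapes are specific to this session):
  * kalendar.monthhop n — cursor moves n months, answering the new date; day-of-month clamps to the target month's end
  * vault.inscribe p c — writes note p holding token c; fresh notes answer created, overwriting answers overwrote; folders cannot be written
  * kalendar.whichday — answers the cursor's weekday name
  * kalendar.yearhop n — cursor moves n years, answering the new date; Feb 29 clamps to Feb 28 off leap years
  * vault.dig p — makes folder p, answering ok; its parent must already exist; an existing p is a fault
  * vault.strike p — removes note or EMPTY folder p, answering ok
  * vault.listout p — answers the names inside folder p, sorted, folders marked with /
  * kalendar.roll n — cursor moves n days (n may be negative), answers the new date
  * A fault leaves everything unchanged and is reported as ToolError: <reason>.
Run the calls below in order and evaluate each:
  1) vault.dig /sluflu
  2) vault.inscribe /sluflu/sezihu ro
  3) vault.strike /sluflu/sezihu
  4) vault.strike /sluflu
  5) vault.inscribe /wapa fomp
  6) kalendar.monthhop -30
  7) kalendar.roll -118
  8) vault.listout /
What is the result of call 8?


-> vault.dig(p→/sluflu)
<- ok
-> vault.inscribe(p→/sluflu/sezihu, c→ro)
<- created
-> vault.strike(p→/sluflu/sezihu)
<- ok
-> vault.strike(p→/sluflu)
<- ok
-> vault.inscribe(p→/wapa, c→fomp)
<- created
-> kalendar.monthhop(n→-30)
<- 1720-12-10
-> kalendar.roll(n→-118)
<- 1720-08-14
-> vault.listout(p→/)
<- [wapa]

Answer: [wapa]


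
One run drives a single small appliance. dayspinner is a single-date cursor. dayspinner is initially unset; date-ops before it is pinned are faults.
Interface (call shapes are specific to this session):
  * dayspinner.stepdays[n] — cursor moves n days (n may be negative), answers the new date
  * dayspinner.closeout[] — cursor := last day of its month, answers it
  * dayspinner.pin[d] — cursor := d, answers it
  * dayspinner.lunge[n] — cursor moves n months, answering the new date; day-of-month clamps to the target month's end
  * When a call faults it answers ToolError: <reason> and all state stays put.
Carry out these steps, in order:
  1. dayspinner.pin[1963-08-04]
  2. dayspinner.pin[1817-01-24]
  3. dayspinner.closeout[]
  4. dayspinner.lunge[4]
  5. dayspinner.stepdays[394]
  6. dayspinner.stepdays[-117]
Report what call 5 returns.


Answer: 1818-06-29

Derivation:
-> dayspinner.pin(1963-08-04)
<- 1963-08-04
-> dayspinner.pin(1817-01-24)
<- 1817-01-24
-> dayspinner.closeout()
<- 1817-01-31
-> dayspinner.lunge(4)
<- 1817-05-31
-> dayspinner.stepdays(394)
<- 1818-06-29
-> dayspinner.stepdays(-117)
<- 1818-03-04


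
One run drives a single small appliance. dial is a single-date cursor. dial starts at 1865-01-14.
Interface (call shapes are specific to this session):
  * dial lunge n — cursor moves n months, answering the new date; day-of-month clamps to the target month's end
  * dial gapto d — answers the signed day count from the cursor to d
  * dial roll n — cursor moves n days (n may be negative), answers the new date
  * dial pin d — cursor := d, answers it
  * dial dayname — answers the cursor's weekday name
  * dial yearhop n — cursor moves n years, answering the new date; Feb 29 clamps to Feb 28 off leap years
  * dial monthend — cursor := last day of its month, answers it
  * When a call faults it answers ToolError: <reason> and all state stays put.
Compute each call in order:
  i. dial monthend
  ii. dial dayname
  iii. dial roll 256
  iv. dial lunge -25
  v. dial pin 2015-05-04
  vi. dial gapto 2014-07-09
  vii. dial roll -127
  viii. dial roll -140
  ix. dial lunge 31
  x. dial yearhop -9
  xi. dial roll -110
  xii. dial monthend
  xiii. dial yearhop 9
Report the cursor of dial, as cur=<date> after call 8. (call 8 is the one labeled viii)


Answer: cur=2014-08-10

Derivation:
[in] dial monthend
[out] 1865-01-31
[in] dial dayname
[out] Tuesday
[in] dial roll n→256
[out] 1865-10-14
[in] dial lunge n→-25
[out] 1863-09-14
[in] dial pin d→2015-05-04
[out] 2015-05-04
[in] dial gapto d→2014-07-09
[out] -299
[in] dial roll n→-127
[out] 2014-12-28
[in] dial roll n→-140
[out] 2014-08-10
[in] dial lunge n→31
[out] 2017-03-10
[in] dial yearhop n→-9
[out] 2008-03-10
[in] dial roll n→-110
[out] 2007-11-21
[in] dial monthend
[out] 2007-11-30
[in] dial yearhop n→9
[out] 2016-11-30


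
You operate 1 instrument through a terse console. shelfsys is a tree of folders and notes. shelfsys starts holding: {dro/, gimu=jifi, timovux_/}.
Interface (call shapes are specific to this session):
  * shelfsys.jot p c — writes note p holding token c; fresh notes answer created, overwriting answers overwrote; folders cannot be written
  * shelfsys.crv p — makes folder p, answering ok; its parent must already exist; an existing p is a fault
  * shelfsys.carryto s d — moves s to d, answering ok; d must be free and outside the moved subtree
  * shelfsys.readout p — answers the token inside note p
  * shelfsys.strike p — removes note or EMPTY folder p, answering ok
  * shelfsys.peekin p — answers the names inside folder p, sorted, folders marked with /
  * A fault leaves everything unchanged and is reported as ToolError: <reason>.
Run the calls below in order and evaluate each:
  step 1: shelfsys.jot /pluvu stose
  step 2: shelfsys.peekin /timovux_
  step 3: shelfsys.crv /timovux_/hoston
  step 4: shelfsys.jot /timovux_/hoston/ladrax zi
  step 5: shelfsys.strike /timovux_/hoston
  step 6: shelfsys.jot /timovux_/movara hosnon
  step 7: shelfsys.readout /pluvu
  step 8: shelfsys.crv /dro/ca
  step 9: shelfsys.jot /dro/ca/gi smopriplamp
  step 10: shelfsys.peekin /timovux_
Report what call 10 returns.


;; 1. shelfsys.jot(p=/pluvu, c=stose) == created
;; 2. shelfsys.peekin(p=/timovux_) == []
;; 3. shelfsys.crv(p=/timovux_/hoston) == ok
;; 4. shelfsys.jot(p=/timovux_/hoston/ladrax, c=zi) == created
;; 5. shelfsys.strike(p=/timovux_/hoston) == ToolError: not empty
;; 6. shelfsys.jot(p=/timovux_/movara, c=hosnon) == created
;; 7. shelfsys.readout(p=/pluvu) == stose
;; 8. shelfsys.crv(p=/dro/ca) == ok
;; 9. shelfsys.jot(p=/dro/ca/gi, c=smopriplamp) == created
;; 10. shelfsys.peekin(p=/timovux_) == [hoston/, movara]

Answer: [hoston/, movara]


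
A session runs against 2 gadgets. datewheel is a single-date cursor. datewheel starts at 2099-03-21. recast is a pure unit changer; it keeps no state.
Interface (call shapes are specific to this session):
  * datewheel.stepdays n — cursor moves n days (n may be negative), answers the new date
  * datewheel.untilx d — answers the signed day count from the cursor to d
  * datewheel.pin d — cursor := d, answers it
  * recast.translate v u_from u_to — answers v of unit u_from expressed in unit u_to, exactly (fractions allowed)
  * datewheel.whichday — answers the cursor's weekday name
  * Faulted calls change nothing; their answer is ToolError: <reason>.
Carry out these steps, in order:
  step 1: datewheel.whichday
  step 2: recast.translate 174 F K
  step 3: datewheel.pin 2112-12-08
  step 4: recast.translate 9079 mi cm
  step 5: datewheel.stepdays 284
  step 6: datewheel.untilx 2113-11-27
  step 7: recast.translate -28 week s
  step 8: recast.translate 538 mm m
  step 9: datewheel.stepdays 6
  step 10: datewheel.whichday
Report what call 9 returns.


Answer: 2113-09-24

Derivation:
# datewheel.whichday() ~> Saturday
# recast.translate(v: 174, u_from: F, u_to: K) ~> 63367/180
# datewheel.pin(d: 2112-12-08) ~> 2112-12-08
# recast.translate(v: 9079, u_from: mi, u_to: cm) ~> 7305617088/5
# datewheel.stepdays(n: 284) ~> 2113-09-18
# datewheel.untilx(d: 2113-11-27) ~> 70
# recast.translate(v: -28, u_from: week, u_to: s) ~> -16934400
# recast.translate(v: 538, u_from: mm, u_to: m) ~> 269/500
# datewheel.stepdays(n: 6) ~> 2113-09-24
# datewheel.whichday() ~> Sunday


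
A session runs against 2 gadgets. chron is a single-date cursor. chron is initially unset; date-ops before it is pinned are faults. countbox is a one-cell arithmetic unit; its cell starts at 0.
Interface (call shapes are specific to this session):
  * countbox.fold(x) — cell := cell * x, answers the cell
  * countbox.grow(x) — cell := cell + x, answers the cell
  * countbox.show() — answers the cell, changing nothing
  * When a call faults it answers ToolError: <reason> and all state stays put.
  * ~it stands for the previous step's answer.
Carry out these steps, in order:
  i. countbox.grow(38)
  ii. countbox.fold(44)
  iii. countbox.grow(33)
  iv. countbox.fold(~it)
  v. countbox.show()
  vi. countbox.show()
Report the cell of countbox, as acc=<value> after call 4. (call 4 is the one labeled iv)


Do: countbox.grow[x=38]
See: 38
Do: countbox.fold[x=44]
See: 1672
Do: countbox.grow[x=33]
See: 1705
Do: countbox.fold[x=~it]
See: 2907025
Do: countbox.show[]
See: 2907025
Do: countbox.show[]
See: 2907025

Answer: acc=2907025


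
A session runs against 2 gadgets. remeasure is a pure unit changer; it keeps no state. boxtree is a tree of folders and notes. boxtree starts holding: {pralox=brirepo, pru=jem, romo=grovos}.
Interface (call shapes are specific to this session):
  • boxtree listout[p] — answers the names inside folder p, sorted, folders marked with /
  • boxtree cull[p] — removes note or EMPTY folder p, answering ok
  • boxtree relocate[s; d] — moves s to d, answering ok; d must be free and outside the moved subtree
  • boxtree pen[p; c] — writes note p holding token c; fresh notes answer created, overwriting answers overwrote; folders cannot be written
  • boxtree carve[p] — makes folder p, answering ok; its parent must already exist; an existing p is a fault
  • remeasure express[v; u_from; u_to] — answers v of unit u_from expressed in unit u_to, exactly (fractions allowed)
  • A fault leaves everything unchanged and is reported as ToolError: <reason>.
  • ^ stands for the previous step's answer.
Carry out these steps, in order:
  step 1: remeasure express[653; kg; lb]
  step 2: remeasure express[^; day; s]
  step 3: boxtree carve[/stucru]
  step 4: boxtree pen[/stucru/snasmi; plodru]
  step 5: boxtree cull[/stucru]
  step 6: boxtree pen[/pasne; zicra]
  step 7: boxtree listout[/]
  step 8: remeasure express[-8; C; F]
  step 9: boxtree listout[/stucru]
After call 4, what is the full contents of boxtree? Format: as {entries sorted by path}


→ remeasure express(v='653', u_from='kg', u_to='lb')
← 65300000000/45359237
→ remeasure express(v='^', u_from='day', u_to='s')
← 5641920000000000/45359237
→ boxtree carve(p='/stucru')
← ok
→ boxtree pen(p='/stucru/snasmi', c='plodru')
← created
→ boxtree cull(p='/stucru')
← ToolError: not empty
→ boxtree pen(p='/pasne', c='zicra')
← created
→ boxtree listout(p='/')
← [pasne, pralox, pru, romo, stucru/]
→ remeasure express(v='-8', u_from='C', u_to='F')
← 88/5
→ boxtree listout(p='/stucru')
← [snasmi]

Answer: {pralox=brirepo, pru=jem, romo=grovos, stucru/, stucru/snasmi=plodru}
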